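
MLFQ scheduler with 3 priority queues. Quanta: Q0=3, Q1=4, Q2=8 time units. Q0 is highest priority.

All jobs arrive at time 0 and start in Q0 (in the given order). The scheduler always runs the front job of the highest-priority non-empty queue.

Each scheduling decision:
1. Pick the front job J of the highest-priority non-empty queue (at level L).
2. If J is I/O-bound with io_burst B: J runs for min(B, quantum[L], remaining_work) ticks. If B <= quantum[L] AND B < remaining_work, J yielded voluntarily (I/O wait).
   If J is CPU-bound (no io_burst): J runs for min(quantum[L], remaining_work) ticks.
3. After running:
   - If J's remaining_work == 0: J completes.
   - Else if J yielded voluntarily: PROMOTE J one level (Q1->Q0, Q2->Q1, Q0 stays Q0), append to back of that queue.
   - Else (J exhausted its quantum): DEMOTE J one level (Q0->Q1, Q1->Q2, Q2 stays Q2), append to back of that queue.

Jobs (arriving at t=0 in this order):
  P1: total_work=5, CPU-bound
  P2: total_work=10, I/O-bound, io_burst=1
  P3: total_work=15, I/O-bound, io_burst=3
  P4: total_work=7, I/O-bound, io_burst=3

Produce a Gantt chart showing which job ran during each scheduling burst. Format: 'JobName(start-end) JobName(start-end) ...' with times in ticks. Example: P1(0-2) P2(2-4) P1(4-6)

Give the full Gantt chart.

Answer: P1(0-3) P2(3-4) P3(4-7) P4(7-10) P2(10-11) P3(11-14) P4(14-17) P2(17-18) P3(18-21) P4(21-22) P2(22-23) P3(23-26) P2(26-27) P3(27-30) P2(30-31) P2(31-32) P2(32-33) P2(33-34) P2(34-35) P1(35-37)

Derivation:
t=0-3: P1@Q0 runs 3, rem=2, quantum used, demote→Q1. Q0=[P2,P3,P4] Q1=[P1] Q2=[]
t=3-4: P2@Q0 runs 1, rem=9, I/O yield, promote→Q0. Q0=[P3,P4,P2] Q1=[P1] Q2=[]
t=4-7: P3@Q0 runs 3, rem=12, I/O yield, promote→Q0. Q0=[P4,P2,P3] Q1=[P1] Q2=[]
t=7-10: P4@Q0 runs 3, rem=4, I/O yield, promote→Q0. Q0=[P2,P3,P4] Q1=[P1] Q2=[]
t=10-11: P2@Q0 runs 1, rem=8, I/O yield, promote→Q0. Q0=[P3,P4,P2] Q1=[P1] Q2=[]
t=11-14: P3@Q0 runs 3, rem=9, I/O yield, promote→Q0. Q0=[P4,P2,P3] Q1=[P1] Q2=[]
t=14-17: P4@Q0 runs 3, rem=1, I/O yield, promote→Q0. Q0=[P2,P3,P4] Q1=[P1] Q2=[]
t=17-18: P2@Q0 runs 1, rem=7, I/O yield, promote→Q0. Q0=[P3,P4,P2] Q1=[P1] Q2=[]
t=18-21: P3@Q0 runs 3, rem=6, I/O yield, promote→Q0. Q0=[P4,P2,P3] Q1=[P1] Q2=[]
t=21-22: P4@Q0 runs 1, rem=0, completes. Q0=[P2,P3] Q1=[P1] Q2=[]
t=22-23: P2@Q0 runs 1, rem=6, I/O yield, promote→Q0. Q0=[P3,P2] Q1=[P1] Q2=[]
t=23-26: P3@Q0 runs 3, rem=3, I/O yield, promote→Q0. Q0=[P2,P3] Q1=[P1] Q2=[]
t=26-27: P2@Q0 runs 1, rem=5, I/O yield, promote→Q0. Q0=[P3,P2] Q1=[P1] Q2=[]
t=27-30: P3@Q0 runs 3, rem=0, completes. Q0=[P2] Q1=[P1] Q2=[]
t=30-31: P2@Q0 runs 1, rem=4, I/O yield, promote→Q0. Q0=[P2] Q1=[P1] Q2=[]
t=31-32: P2@Q0 runs 1, rem=3, I/O yield, promote→Q0. Q0=[P2] Q1=[P1] Q2=[]
t=32-33: P2@Q0 runs 1, rem=2, I/O yield, promote→Q0. Q0=[P2] Q1=[P1] Q2=[]
t=33-34: P2@Q0 runs 1, rem=1, I/O yield, promote→Q0. Q0=[P2] Q1=[P1] Q2=[]
t=34-35: P2@Q0 runs 1, rem=0, completes. Q0=[] Q1=[P1] Q2=[]
t=35-37: P1@Q1 runs 2, rem=0, completes. Q0=[] Q1=[] Q2=[]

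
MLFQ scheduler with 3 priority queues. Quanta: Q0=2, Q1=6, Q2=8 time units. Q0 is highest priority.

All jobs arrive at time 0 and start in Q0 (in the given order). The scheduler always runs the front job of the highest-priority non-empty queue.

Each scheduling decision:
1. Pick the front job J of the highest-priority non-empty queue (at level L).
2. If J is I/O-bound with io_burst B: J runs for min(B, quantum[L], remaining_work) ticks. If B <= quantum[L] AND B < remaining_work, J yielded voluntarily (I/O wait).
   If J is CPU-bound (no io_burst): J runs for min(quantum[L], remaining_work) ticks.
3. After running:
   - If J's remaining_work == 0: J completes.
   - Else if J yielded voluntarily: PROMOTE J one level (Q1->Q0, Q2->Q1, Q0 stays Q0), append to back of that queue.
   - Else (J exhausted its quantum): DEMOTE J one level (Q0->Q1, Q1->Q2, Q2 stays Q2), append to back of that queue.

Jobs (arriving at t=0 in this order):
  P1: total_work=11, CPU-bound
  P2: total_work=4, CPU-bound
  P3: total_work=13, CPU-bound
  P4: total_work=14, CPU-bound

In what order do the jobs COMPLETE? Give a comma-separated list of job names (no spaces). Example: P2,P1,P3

t=0-2: P1@Q0 runs 2, rem=9, quantum used, demote→Q1. Q0=[P2,P3,P4] Q1=[P1] Q2=[]
t=2-4: P2@Q0 runs 2, rem=2, quantum used, demote→Q1. Q0=[P3,P4] Q1=[P1,P2] Q2=[]
t=4-6: P3@Q0 runs 2, rem=11, quantum used, demote→Q1. Q0=[P4] Q1=[P1,P2,P3] Q2=[]
t=6-8: P4@Q0 runs 2, rem=12, quantum used, demote→Q1. Q0=[] Q1=[P1,P2,P3,P4] Q2=[]
t=8-14: P1@Q1 runs 6, rem=3, quantum used, demote→Q2. Q0=[] Q1=[P2,P3,P4] Q2=[P1]
t=14-16: P2@Q1 runs 2, rem=0, completes. Q0=[] Q1=[P3,P4] Q2=[P1]
t=16-22: P3@Q1 runs 6, rem=5, quantum used, demote→Q2. Q0=[] Q1=[P4] Q2=[P1,P3]
t=22-28: P4@Q1 runs 6, rem=6, quantum used, demote→Q2. Q0=[] Q1=[] Q2=[P1,P3,P4]
t=28-31: P1@Q2 runs 3, rem=0, completes. Q0=[] Q1=[] Q2=[P3,P4]
t=31-36: P3@Q2 runs 5, rem=0, completes. Q0=[] Q1=[] Q2=[P4]
t=36-42: P4@Q2 runs 6, rem=0, completes. Q0=[] Q1=[] Q2=[]

Answer: P2,P1,P3,P4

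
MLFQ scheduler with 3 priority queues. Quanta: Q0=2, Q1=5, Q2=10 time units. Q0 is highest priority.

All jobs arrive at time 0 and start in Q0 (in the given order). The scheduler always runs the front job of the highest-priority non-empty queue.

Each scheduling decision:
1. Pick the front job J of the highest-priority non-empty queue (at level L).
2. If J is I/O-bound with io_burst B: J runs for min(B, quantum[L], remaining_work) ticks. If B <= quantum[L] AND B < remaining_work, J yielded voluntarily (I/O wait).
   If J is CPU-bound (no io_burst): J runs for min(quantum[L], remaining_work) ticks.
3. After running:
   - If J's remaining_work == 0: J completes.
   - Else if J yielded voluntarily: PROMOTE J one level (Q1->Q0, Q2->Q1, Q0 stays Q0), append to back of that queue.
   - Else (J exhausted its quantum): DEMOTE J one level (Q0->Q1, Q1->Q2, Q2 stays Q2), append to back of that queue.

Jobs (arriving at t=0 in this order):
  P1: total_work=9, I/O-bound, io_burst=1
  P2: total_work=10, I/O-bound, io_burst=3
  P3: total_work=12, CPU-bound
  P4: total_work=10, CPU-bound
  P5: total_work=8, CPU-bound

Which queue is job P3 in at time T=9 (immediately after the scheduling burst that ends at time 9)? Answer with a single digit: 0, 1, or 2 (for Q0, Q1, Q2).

Answer: 1

Derivation:
t=0-1: P1@Q0 runs 1, rem=8, I/O yield, promote→Q0. Q0=[P2,P3,P4,P5,P1] Q1=[] Q2=[]
t=1-3: P2@Q0 runs 2, rem=8, quantum used, demote→Q1. Q0=[P3,P4,P5,P1] Q1=[P2] Q2=[]
t=3-5: P3@Q0 runs 2, rem=10, quantum used, demote→Q1. Q0=[P4,P5,P1] Q1=[P2,P3] Q2=[]
t=5-7: P4@Q0 runs 2, rem=8, quantum used, demote→Q1. Q0=[P5,P1] Q1=[P2,P3,P4] Q2=[]
t=7-9: P5@Q0 runs 2, rem=6, quantum used, demote→Q1. Q0=[P1] Q1=[P2,P3,P4,P5] Q2=[]
t=9-10: P1@Q0 runs 1, rem=7, I/O yield, promote→Q0. Q0=[P1] Q1=[P2,P3,P4,P5] Q2=[]
t=10-11: P1@Q0 runs 1, rem=6, I/O yield, promote→Q0. Q0=[P1] Q1=[P2,P3,P4,P5] Q2=[]
t=11-12: P1@Q0 runs 1, rem=5, I/O yield, promote→Q0. Q0=[P1] Q1=[P2,P3,P4,P5] Q2=[]
t=12-13: P1@Q0 runs 1, rem=4, I/O yield, promote→Q0. Q0=[P1] Q1=[P2,P3,P4,P5] Q2=[]
t=13-14: P1@Q0 runs 1, rem=3, I/O yield, promote→Q0. Q0=[P1] Q1=[P2,P3,P4,P5] Q2=[]
t=14-15: P1@Q0 runs 1, rem=2, I/O yield, promote→Q0. Q0=[P1] Q1=[P2,P3,P4,P5] Q2=[]
t=15-16: P1@Q0 runs 1, rem=1, I/O yield, promote→Q0. Q0=[P1] Q1=[P2,P3,P4,P5] Q2=[]
t=16-17: P1@Q0 runs 1, rem=0, completes. Q0=[] Q1=[P2,P3,P4,P5] Q2=[]
t=17-20: P2@Q1 runs 3, rem=5, I/O yield, promote→Q0. Q0=[P2] Q1=[P3,P4,P5] Q2=[]
t=20-22: P2@Q0 runs 2, rem=3, quantum used, demote→Q1. Q0=[] Q1=[P3,P4,P5,P2] Q2=[]
t=22-27: P3@Q1 runs 5, rem=5, quantum used, demote→Q2. Q0=[] Q1=[P4,P5,P2] Q2=[P3]
t=27-32: P4@Q1 runs 5, rem=3, quantum used, demote→Q2. Q0=[] Q1=[P5,P2] Q2=[P3,P4]
t=32-37: P5@Q1 runs 5, rem=1, quantum used, demote→Q2. Q0=[] Q1=[P2] Q2=[P3,P4,P5]
t=37-40: P2@Q1 runs 3, rem=0, completes. Q0=[] Q1=[] Q2=[P3,P4,P5]
t=40-45: P3@Q2 runs 5, rem=0, completes. Q0=[] Q1=[] Q2=[P4,P5]
t=45-48: P4@Q2 runs 3, rem=0, completes. Q0=[] Q1=[] Q2=[P5]
t=48-49: P5@Q2 runs 1, rem=0, completes. Q0=[] Q1=[] Q2=[]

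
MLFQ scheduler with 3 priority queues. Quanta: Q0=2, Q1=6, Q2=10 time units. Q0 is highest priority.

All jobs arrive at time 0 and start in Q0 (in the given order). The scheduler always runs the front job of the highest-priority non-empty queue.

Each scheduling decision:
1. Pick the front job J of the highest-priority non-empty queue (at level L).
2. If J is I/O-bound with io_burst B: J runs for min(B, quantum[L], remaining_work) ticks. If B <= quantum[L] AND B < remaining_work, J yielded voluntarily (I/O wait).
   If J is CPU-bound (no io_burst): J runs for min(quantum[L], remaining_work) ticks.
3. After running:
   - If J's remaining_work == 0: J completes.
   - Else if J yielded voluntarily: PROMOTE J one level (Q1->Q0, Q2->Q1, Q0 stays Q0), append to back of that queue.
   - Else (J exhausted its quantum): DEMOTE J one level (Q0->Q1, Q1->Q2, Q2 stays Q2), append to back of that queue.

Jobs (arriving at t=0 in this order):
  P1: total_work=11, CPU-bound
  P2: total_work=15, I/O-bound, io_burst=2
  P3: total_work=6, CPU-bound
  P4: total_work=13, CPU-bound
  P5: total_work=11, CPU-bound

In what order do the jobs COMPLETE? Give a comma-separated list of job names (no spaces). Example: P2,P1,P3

Answer: P2,P3,P1,P4,P5

Derivation:
t=0-2: P1@Q0 runs 2, rem=9, quantum used, demote→Q1. Q0=[P2,P3,P4,P5] Q1=[P1] Q2=[]
t=2-4: P2@Q0 runs 2, rem=13, I/O yield, promote→Q0. Q0=[P3,P4,P5,P2] Q1=[P1] Q2=[]
t=4-6: P3@Q0 runs 2, rem=4, quantum used, demote→Q1. Q0=[P4,P5,P2] Q1=[P1,P3] Q2=[]
t=6-8: P4@Q0 runs 2, rem=11, quantum used, demote→Q1. Q0=[P5,P2] Q1=[P1,P3,P4] Q2=[]
t=8-10: P5@Q0 runs 2, rem=9, quantum used, demote→Q1. Q0=[P2] Q1=[P1,P3,P4,P5] Q2=[]
t=10-12: P2@Q0 runs 2, rem=11, I/O yield, promote→Q0. Q0=[P2] Q1=[P1,P3,P4,P5] Q2=[]
t=12-14: P2@Q0 runs 2, rem=9, I/O yield, promote→Q0. Q0=[P2] Q1=[P1,P3,P4,P5] Q2=[]
t=14-16: P2@Q0 runs 2, rem=7, I/O yield, promote→Q0. Q0=[P2] Q1=[P1,P3,P4,P5] Q2=[]
t=16-18: P2@Q0 runs 2, rem=5, I/O yield, promote→Q0. Q0=[P2] Q1=[P1,P3,P4,P5] Q2=[]
t=18-20: P2@Q0 runs 2, rem=3, I/O yield, promote→Q0. Q0=[P2] Q1=[P1,P3,P4,P5] Q2=[]
t=20-22: P2@Q0 runs 2, rem=1, I/O yield, promote→Q0. Q0=[P2] Q1=[P1,P3,P4,P5] Q2=[]
t=22-23: P2@Q0 runs 1, rem=0, completes. Q0=[] Q1=[P1,P3,P4,P5] Q2=[]
t=23-29: P1@Q1 runs 6, rem=3, quantum used, demote→Q2. Q0=[] Q1=[P3,P4,P5] Q2=[P1]
t=29-33: P3@Q1 runs 4, rem=0, completes. Q0=[] Q1=[P4,P5] Q2=[P1]
t=33-39: P4@Q1 runs 6, rem=5, quantum used, demote→Q2. Q0=[] Q1=[P5] Q2=[P1,P4]
t=39-45: P5@Q1 runs 6, rem=3, quantum used, demote→Q2. Q0=[] Q1=[] Q2=[P1,P4,P5]
t=45-48: P1@Q2 runs 3, rem=0, completes. Q0=[] Q1=[] Q2=[P4,P5]
t=48-53: P4@Q2 runs 5, rem=0, completes. Q0=[] Q1=[] Q2=[P5]
t=53-56: P5@Q2 runs 3, rem=0, completes. Q0=[] Q1=[] Q2=[]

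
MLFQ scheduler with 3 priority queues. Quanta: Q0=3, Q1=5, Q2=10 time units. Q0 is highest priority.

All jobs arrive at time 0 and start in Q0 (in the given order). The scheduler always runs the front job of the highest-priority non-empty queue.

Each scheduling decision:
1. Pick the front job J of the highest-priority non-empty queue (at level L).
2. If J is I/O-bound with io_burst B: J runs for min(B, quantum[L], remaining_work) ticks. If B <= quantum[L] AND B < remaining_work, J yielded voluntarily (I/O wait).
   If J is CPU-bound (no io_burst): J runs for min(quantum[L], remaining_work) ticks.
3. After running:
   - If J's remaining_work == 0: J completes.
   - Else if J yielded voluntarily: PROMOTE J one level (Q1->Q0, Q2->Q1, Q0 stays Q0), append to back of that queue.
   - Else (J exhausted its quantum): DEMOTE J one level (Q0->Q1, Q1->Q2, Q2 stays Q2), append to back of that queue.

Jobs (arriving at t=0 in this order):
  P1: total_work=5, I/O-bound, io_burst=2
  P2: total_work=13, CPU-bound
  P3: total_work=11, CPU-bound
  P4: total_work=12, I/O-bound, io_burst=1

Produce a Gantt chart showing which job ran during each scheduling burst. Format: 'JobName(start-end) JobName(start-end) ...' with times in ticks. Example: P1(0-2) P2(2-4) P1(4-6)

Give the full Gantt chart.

Answer: P1(0-2) P2(2-5) P3(5-8) P4(8-9) P1(9-11) P4(11-12) P1(12-13) P4(13-14) P4(14-15) P4(15-16) P4(16-17) P4(17-18) P4(18-19) P4(19-20) P4(20-21) P4(21-22) P4(22-23) P2(23-28) P3(28-33) P2(33-38) P3(38-41)

Derivation:
t=0-2: P1@Q0 runs 2, rem=3, I/O yield, promote→Q0. Q0=[P2,P3,P4,P1] Q1=[] Q2=[]
t=2-5: P2@Q0 runs 3, rem=10, quantum used, demote→Q1. Q0=[P3,P4,P1] Q1=[P2] Q2=[]
t=5-8: P3@Q0 runs 3, rem=8, quantum used, demote→Q1. Q0=[P4,P1] Q1=[P2,P3] Q2=[]
t=8-9: P4@Q0 runs 1, rem=11, I/O yield, promote→Q0. Q0=[P1,P4] Q1=[P2,P3] Q2=[]
t=9-11: P1@Q0 runs 2, rem=1, I/O yield, promote→Q0. Q0=[P4,P1] Q1=[P2,P3] Q2=[]
t=11-12: P4@Q0 runs 1, rem=10, I/O yield, promote→Q0. Q0=[P1,P4] Q1=[P2,P3] Q2=[]
t=12-13: P1@Q0 runs 1, rem=0, completes. Q0=[P4] Q1=[P2,P3] Q2=[]
t=13-14: P4@Q0 runs 1, rem=9, I/O yield, promote→Q0. Q0=[P4] Q1=[P2,P3] Q2=[]
t=14-15: P4@Q0 runs 1, rem=8, I/O yield, promote→Q0. Q0=[P4] Q1=[P2,P3] Q2=[]
t=15-16: P4@Q0 runs 1, rem=7, I/O yield, promote→Q0. Q0=[P4] Q1=[P2,P3] Q2=[]
t=16-17: P4@Q0 runs 1, rem=6, I/O yield, promote→Q0. Q0=[P4] Q1=[P2,P3] Q2=[]
t=17-18: P4@Q0 runs 1, rem=5, I/O yield, promote→Q0. Q0=[P4] Q1=[P2,P3] Q2=[]
t=18-19: P4@Q0 runs 1, rem=4, I/O yield, promote→Q0. Q0=[P4] Q1=[P2,P3] Q2=[]
t=19-20: P4@Q0 runs 1, rem=3, I/O yield, promote→Q0. Q0=[P4] Q1=[P2,P3] Q2=[]
t=20-21: P4@Q0 runs 1, rem=2, I/O yield, promote→Q0. Q0=[P4] Q1=[P2,P3] Q2=[]
t=21-22: P4@Q0 runs 1, rem=1, I/O yield, promote→Q0. Q0=[P4] Q1=[P2,P3] Q2=[]
t=22-23: P4@Q0 runs 1, rem=0, completes. Q0=[] Q1=[P2,P3] Q2=[]
t=23-28: P2@Q1 runs 5, rem=5, quantum used, demote→Q2. Q0=[] Q1=[P3] Q2=[P2]
t=28-33: P3@Q1 runs 5, rem=3, quantum used, demote→Q2. Q0=[] Q1=[] Q2=[P2,P3]
t=33-38: P2@Q2 runs 5, rem=0, completes. Q0=[] Q1=[] Q2=[P3]
t=38-41: P3@Q2 runs 3, rem=0, completes. Q0=[] Q1=[] Q2=[]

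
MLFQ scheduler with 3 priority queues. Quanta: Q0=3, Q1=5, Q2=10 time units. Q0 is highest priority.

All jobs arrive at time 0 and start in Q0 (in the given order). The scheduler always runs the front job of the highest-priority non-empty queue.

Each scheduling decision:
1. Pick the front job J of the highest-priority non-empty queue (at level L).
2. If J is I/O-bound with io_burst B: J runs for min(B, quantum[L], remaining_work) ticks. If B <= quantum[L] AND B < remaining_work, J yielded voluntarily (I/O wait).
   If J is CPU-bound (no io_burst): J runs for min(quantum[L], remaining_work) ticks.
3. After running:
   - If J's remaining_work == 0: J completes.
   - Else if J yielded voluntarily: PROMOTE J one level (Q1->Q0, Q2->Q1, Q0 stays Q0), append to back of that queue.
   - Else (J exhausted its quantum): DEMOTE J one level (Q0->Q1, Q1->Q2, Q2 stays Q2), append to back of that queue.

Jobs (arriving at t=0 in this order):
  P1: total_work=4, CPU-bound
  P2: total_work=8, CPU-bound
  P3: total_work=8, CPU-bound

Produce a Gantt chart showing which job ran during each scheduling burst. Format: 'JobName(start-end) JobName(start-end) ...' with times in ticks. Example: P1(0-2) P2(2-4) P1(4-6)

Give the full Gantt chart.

Answer: P1(0-3) P2(3-6) P3(6-9) P1(9-10) P2(10-15) P3(15-20)

Derivation:
t=0-3: P1@Q0 runs 3, rem=1, quantum used, demote→Q1. Q0=[P2,P3] Q1=[P1] Q2=[]
t=3-6: P2@Q0 runs 3, rem=5, quantum used, demote→Q1. Q0=[P3] Q1=[P1,P2] Q2=[]
t=6-9: P3@Q0 runs 3, rem=5, quantum used, demote→Q1. Q0=[] Q1=[P1,P2,P3] Q2=[]
t=9-10: P1@Q1 runs 1, rem=0, completes. Q0=[] Q1=[P2,P3] Q2=[]
t=10-15: P2@Q1 runs 5, rem=0, completes. Q0=[] Q1=[P3] Q2=[]
t=15-20: P3@Q1 runs 5, rem=0, completes. Q0=[] Q1=[] Q2=[]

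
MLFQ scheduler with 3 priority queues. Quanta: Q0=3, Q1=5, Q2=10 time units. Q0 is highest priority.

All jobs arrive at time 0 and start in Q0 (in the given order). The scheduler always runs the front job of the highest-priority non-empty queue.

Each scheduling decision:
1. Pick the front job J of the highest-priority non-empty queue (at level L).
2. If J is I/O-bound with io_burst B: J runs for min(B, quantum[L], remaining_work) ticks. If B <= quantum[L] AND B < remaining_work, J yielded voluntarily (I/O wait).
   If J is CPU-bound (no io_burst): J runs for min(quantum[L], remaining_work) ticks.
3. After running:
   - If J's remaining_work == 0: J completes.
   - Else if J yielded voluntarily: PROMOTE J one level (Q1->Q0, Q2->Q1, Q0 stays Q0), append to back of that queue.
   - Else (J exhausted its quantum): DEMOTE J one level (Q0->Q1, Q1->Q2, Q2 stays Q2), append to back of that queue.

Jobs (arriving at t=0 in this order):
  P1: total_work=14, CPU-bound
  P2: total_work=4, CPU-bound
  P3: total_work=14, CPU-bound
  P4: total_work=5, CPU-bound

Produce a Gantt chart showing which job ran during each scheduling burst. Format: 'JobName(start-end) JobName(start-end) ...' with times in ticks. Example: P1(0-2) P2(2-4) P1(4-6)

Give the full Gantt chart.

t=0-3: P1@Q0 runs 3, rem=11, quantum used, demote→Q1. Q0=[P2,P3,P4] Q1=[P1] Q2=[]
t=3-6: P2@Q0 runs 3, rem=1, quantum used, demote→Q1. Q0=[P3,P4] Q1=[P1,P2] Q2=[]
t=6-9: P3@Q0 runs 3, rem=11, quantum used, demote→Q1. Q0=[P4] Q1=[P1,P2,P3] Q2=[]
t=9-12: P4@Q0 runs 3, rem=2, quantum used, demote→Q1. Q0=[] Q1=[P1,P2,P3,P4] Q2=[]
t=12-17: P1@Q1 runs 5, rem=6, quantum used, demote→Q2. Q0=[] Q1=[P2,P3,P4] Q2=[P1]
t=17-18: P2@Q1 runs 1, rem=0, completes. Q0=[] Q1=[P3,P4] Q2=[P1]
t=18-23: P3@Q1 runs 5, rem=6, quantum used, demote→Q2. Q0=[] Q1=[P4] Q2=[P1,P3]
t=23-25: P4@Q1 runs 2, rem=0, completes. Q0=[] Q1=[] Q2=[P1,P3]
t=25-31: P1@Q2 runs 6, rem=0, completes. Q0=[] Q1=[] Q2=[P3]
t=31-37: P3@Q2 runs 6, rem=0, completes. Q0=[] Q1=[] Q2=[]

Answer: P1(0-3) P2(3-6) P3(6-9) P4(9-12) P1(12-17) P2(17-18) P3(18-23) P4(23-25) P1(25-31) P3(31-37)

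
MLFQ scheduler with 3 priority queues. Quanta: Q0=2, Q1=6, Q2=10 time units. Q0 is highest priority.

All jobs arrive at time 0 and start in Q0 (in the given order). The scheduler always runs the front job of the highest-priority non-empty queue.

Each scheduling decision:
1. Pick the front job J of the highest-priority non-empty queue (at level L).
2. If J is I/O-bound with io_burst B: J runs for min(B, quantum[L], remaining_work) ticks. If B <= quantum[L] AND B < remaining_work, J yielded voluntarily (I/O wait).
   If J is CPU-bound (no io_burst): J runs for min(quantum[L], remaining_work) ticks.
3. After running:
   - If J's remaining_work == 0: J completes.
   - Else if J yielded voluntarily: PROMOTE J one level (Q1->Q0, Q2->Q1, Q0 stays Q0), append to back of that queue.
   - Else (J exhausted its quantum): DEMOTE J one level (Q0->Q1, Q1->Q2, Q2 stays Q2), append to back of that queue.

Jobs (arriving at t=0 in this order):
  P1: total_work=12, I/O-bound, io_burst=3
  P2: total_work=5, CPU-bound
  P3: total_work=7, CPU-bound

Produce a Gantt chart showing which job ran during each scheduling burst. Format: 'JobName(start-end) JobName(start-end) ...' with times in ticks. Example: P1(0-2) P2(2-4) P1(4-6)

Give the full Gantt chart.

Answer: P1(0-2) P2(2-4) P3(4-6) P1(6-9) P1(9-11) P2(11-14) P3(14-19) P1(19-22) P1(22-24)

Derivation:
t=0-2: P1@Q0 runs 2, rem=10, quantum used, demote→Q1. Q0=[P2,P3] Q1=[P1] Q2=[]
t=2-4: P2@Q0 runs 2, rem=3, quantum used, demote→Q1. Q0=[P3] Q1=[P1,P2] Q2=[]
t=4-6: P3@Q0 runs 2, rem=5, quantum used, demote→Q1. Q0=[] Q1=[P1,P2,P3] Q2=[]
t=6-9: P1@Q1 runs 3, rem=7, I/O yield, promote→Q0. Q0=[P1] Q1=[P2,P3] Q2=[]
t=9-11: P1@Q0 runs 2, rem=5, quantum used, demote→Q1. Q0=[] Q1=[P2,P3,P1] Q2=[]
t=11-14: P2@Q1 runs 3, rem=0, completes. Q0=[] Q1=[P3,P1] Q2=[]
t=14-19: P3@Q1 runs 5, rem=0, completes. Q0=[] Q1=[P1] Q2=[]
t=19-22: P1@Q1 runs 3, rem=2, I/O yield, promote→Q0. Q0=[P1] Q1=[] Q2=[]
t=22-24: P1@Q0 runs 2, rem=0, completes. Q0=[] Q1=[] Q2=[]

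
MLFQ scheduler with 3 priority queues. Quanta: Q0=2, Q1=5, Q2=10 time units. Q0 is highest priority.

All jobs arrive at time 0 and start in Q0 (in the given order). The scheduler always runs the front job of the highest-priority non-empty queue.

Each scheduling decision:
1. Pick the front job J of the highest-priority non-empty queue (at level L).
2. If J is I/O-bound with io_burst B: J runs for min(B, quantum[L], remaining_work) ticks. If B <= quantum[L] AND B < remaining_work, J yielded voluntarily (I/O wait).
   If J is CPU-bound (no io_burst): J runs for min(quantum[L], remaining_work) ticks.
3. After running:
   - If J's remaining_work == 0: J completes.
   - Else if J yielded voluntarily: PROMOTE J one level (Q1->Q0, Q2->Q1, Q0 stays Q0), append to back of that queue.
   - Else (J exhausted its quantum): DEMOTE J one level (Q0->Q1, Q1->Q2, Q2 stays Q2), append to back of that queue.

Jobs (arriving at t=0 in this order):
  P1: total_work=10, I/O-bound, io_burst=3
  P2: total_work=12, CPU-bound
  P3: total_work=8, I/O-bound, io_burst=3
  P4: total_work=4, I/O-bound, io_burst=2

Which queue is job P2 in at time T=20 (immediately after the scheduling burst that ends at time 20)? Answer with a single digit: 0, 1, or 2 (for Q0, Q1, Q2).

Answer: 2

Derivation:
t=0-2: P1@Q0 runs 2, rem=8, quantum used, demote→Q1. Q0=[P2,P3,P4] Q1=[P1] Q2=[]
t=2-4: P2@Q0 runs 2, rem=10, quantum used, demote→Q1. Q0=[P3,P4] Q1=[P1,P2] Q2=[]
t=4-6: P3@Q0 runs 2, rem=6, quantum used, demote→Q1. Q0=[P4] Q1=[P1,P2,P3] Q2=[]
t=6-8: P4@Q0 runs 2, rem=2, I/O yield, promote→Q0. Q0=[P4] Q1=[P1,P2,P3] Q2=[]
t=8-10: P4@Q0 runs 2, rem=0, completes. Q0=[] Q1=[P1,P2,P3] Q2=[]
t=10-13: P1@Q1 runs 3, rem=5, I/O yield, promote→Q0. Q0=[P1] Q1=[P2,P3] Q2=[]
t=13-15: P1@Q0 runs 2, rem=3, quantum used, demote→Q1. Q0=[] Q1=[P2,P3,P1] Q2=[]
t=15-20: P2@Q1 runs 5, rem=5, quantum used, demote→Q2. Q0=[] Q1=[P3,P1] Q2=[P2]
t=20-23: P3@Q1 runs 3, rem=3, I/O yield, promote→Q0. Q0=[P3] Q1=[P1] Q2=[P2]
t=23-25: P3@Q0 runs 2, rem=1, quantum used, demote→Q1. Q0=[] Q1=[P1,P3] Q2=[P2]
t=25-28: P1@Q1 runs 3, rem=0, completes. Q0=[] Q1=[P3] Q2=[P2]
t=28-29: P3@Q1 runs 1, rem=0, completes. Q0=[] Q1=[] Q2=[P2]
t=29-34: P2@Q2 runs 5, rem=0, completes. Q0=[] Q1=[] Q2=[]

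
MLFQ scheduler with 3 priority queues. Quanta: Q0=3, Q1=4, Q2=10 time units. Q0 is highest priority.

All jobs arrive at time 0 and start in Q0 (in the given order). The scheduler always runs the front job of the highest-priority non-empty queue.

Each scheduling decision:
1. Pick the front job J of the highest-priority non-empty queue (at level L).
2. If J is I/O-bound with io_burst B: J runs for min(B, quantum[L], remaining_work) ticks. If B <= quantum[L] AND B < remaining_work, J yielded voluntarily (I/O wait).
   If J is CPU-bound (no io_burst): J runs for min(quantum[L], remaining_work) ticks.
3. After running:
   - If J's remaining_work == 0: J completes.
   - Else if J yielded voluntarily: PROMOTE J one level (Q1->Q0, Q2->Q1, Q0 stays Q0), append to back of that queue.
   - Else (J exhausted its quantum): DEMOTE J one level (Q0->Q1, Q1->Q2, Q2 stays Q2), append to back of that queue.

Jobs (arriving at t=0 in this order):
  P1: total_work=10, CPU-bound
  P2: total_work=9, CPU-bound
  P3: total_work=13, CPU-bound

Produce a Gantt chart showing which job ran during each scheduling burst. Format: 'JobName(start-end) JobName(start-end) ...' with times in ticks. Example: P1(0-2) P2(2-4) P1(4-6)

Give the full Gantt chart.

Answer: P1(0-3) P2(3-6) P3(6-9) P1(9-13) P2(13-17) P3(17-21) P1(21-24) P2(24-26) P3(26-32)

Derivation:
t=0-3: P1@Q0 runs 3, rem=7, quantum used, demote→Q1. Q0=[P2,P3] Q1=[P1] Q2=[]
t=3-6: P2@Q0 runs 3, rem=6, quantum used, demote→Q1. Q0=[P3] Q1=[P1,P2] Q2=[]
t=6-9: P3@Q0 runs 3, rem=10, quantum used, demote→Q1. Q0=[] Q1=[P1,P2,P3] Q2=[]
t=9-13: P1@Q1 runs 4, rem=3, quantum used, demote→Q2. Q0=[] Q1=[P2,P3] Q2=[P1]
t=13-17: P2@Q1 runs 4, rem=2, quantum used, demote→Q2. Q0=[] Q1=[P3] Q2=[P1,P2]
t=17-21: P3@Q1 runs 4, rem=6, quantum used, demote→Q2. Q0=[] Q1=[] Q2=[P1,P2,P3]
t=21-24: P1@Q2 runs 3, rem=0, completes. Q0=[] Q1=[] Q2=[P2,P3]
t=24-26: P2@Q2 runs 2, rem=0, completes. Q0=[] Q1=[] Q2=[P3]
t=26-32: P3@Q2 runs 6, rem=0, completes. Q0=[] Q1=[] Q2=[]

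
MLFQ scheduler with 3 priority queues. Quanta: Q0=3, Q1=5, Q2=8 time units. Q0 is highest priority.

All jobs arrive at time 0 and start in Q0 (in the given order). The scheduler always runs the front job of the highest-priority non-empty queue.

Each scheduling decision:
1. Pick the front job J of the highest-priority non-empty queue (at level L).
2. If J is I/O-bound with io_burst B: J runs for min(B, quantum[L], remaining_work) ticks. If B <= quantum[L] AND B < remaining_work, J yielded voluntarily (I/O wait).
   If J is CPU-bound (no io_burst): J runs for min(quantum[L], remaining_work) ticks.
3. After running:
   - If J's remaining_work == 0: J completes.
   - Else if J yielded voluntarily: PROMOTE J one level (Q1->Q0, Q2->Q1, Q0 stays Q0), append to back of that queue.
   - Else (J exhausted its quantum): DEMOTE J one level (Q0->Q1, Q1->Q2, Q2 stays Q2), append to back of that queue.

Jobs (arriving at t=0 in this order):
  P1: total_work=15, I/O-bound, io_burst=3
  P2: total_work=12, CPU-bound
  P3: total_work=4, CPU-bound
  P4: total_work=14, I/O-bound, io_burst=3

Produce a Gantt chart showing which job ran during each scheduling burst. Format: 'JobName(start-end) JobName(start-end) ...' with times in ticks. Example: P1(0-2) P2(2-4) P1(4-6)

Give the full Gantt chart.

t=0-3: P1@Q0 runs 3, rem=12, I/O yield, promote→Q0. Q0=[P2,P3,P4,P1] Q1=[] Q2=[]
t=3-6: P2@Q0 runs 3, rem=9, quantum used, demote→Q1. Q0=[P3,P4,P1] Q1=[P2] Q2=[]
t=6-9: P3@Q0 runs 3, rem=1, quantum used, demote→Q1. Q0=[P4,P1] Q1=[P2,P3] Q2=[]
t=9-12: P4@Q0 runs 3, rem=11, I/O yield, promote→Q0. Q0=[P1,P4] Q1=[P2,P3] Q2=[]
t=12-15: P1@Q0 runs 3, rem=9, I/O yield, promote→Q0. Q0=[P4,P1] Q1=[P2,P3] Q2=[]
t=15-18: P4@Q0 runs 3, rem=8, I/O yield, promote→Q0. Q0=[P1,P4] Q1=[P2,P3] Q2=[]
t=18-21: P1@Q0 runs 3, rem=6, I/O yield, promote→Q0. Q0=[P4,P1] Q1=[P2,P3] Q2=[]
t=21-24: P4@Q0 runs 3, rem=5, I/O yield, promote→Q0. Q0=[P1,P4] Q1=[P2,P3] Q2=[]
t=24-27: P1@Q0 runs 3, rem=3, I/O yield, promote→Q0. Q0=[P4,P1] Q1=[P2,P3] Q2=[]
t=27-30: P4@Q0 runs 3, rem=2, I/O yield, promote→Q0. Q0=[P1,P4] Q1=[P2,P3] Q2=[]
t=30-33: P1@Q0 runs 3, rem=0, completes. Q0=[P4] Q1=[P2,P3] Q2=[]
t=33-35: P4@Q0 runs 2, rem=0, completes. Q0=[] Q1=[P2,P3] Q2=[]
t=35-40: P2@Q1 runs 5, rem=4, quantum used, demote→Q2. Q0=[] Q1=[P3] Q2=[P2]
t=40-41: P3@Q1 runs 1, rem=0, completes. Q0=[] Q1=[] Q2=[P2]
t=41-45: P2@Q2 runs 4, rem=0, completes. Q0=[] Q1=[] Q2=[]

Answer: P1(0-3) P2(3-6) P3(6-9) P4(9-12) P1(12-15) P4(15-18) P1(18-21) P4(21-24) P1(24-27) P4(27-30) P1(30-33) P4(33-35) P2(35-40) P3(40-41) P2(41-45)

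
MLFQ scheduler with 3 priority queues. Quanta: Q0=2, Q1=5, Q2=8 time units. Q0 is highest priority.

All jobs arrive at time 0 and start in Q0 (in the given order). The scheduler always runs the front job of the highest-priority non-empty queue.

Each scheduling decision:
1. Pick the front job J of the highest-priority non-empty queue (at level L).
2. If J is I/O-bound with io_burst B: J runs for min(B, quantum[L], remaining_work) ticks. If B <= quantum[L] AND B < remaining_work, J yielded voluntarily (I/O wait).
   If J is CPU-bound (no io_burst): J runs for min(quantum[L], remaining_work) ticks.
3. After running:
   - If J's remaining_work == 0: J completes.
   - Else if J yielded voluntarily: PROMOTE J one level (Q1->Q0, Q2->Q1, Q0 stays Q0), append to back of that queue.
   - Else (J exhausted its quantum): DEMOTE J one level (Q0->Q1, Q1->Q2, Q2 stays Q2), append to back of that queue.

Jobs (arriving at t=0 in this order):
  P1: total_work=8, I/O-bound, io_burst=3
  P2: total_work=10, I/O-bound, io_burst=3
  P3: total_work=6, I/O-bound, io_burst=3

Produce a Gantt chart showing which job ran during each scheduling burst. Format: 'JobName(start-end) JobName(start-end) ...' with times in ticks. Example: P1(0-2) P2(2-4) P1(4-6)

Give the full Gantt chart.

t=0-2: P1@Q0 runs 2, rem=6, quantum used, demote→Q1. Q0=[P2,P3] Q1=[P1] Q2=[]
t=2-4: P2@Q0 runs 2, rem=8, quantum used, demote→Q1. Q0=[P3] Q1=[P1,P2] Q2=[]
t=4-6: P3@Q0 runs 2, rem=4, quantum used, demote→Q1. Q0=[] Q1=[P1,P2,P3] Q2=[]
t=6-9: P1@Q1 runs 3, rem=3, I/O yield, promote→Q0. Q0=[P1] Q1=[P2,P3] Q2=[]
t=9-11: P1@Q0 runs 2, rem=1, quantum used, demote→Q1. Q0=[] Q1=[P2,P3,P1] Q2=[]
t=11-14: P2@Q1 runs 3, rem=5, I/O yield, promote→Q0. Q0=[P2] Q1=[P3,P1] Q2=[]
t=14-16: P2@Q0 runs 2, rem=3, quantum used, demote→Q1. Q0=[] Q1=[P3,P1,P2] Q2=[]
t=16-19: P3@Q1 runs 3, rem=1, I/O yield, promote→Q0. Q0=[P3] Q1=[P1,P2] Q2=[]
t=19-20: P3@Q0 runs 1, rem=0, completes. Q0=[] Q1=[P1,P2] Q2=[]
t=20-21: P1@Q1 runs 1, rem=0, completes. Q0=[] Q1=[P2] Q2=[]
t=21-24: P2@Q1 runs 3, rem=0, completes. Q0=[] Q1=[] Q2=[]

Answer: P1(0-2) P2(2-4) P3(4-6) P1(6-9) P1(9-11) P2(11-14) P2(14-16) P3(16-19) P3(19-20) P1(20-21) P2(21-24)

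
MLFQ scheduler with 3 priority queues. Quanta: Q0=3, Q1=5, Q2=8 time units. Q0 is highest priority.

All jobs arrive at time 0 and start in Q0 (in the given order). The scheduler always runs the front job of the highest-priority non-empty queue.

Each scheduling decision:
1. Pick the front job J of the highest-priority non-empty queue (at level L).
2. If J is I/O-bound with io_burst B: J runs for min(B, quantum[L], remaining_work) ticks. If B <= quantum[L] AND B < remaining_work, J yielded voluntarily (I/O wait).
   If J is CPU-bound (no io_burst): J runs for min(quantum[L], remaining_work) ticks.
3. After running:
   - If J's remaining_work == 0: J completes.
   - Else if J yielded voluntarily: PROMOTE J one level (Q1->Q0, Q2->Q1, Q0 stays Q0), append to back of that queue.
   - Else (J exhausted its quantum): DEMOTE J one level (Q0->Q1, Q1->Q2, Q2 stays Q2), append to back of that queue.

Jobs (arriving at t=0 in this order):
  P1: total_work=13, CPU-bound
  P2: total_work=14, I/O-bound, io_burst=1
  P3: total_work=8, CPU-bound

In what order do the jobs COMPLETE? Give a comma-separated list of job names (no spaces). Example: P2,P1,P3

Answer: P2,P3,P1

Derivation:
t=0-3: P1@Q0 runs 3, rem=10, quantum used, demote→Q1. Q0=[P2,P3] Q1=[P1] Q2=[]
t=3-4: P2@Q0 runs 1, rem=13, I/O yield, promote→Q0. Q0=[P3,P2] Q1=[P1] Q2=[]
t=4-7: P3@Q0 runs 3, rem=5, quantum used, demote→Q1. Q0=[P2] Q1=[P1,P3] Q2=[]
t=7-8: P2@Q0 runs 1, rem=12, I/O yield, promote→Q0. Q0=[P2] Q1=[P1,P3] Q2=[]
t=8-9: P2@Q0 runs 1, rem=11, I/O yield, promote→Q0. Q0=[P2] Q1=[P1,P3] Q2=[]
t=9-10: P2@Q0 runs 1, rem=10, I/O yield, promote→Q0. Q0=[P2] Q1=[P1,P3] Q2=[]
t=10-11: P2@Q0 runs 1, rem=9, I/O yield, promote→Q0. Q0=[P2] Q1=[P1,P3] Q2=[]
t=11-12: P2@Q0 runs 1, rem=8, I/O yield, promote→Q0. Q0=[P2] Q1=[P1,P3] Q2=[]
t=12-13: P2@Q0 runs 1, rem=7, I/O yield, promote→Q0. Q0=[P2] Q1=[P1,P3] Q2=[]
t=13-14: P2@Q0 runs 1, rem=6, I/O yield, promote→Q0. Q0=[P2] Q1=[P1,P3] Q2=[]
t=14-15: P2@Q0 runs 1, rem=5, I/O yield, promote→Q0. Q0=[P2] Q1=[P1,P3] Q2=[]
t=15-16: P2@Q0 runs 1, rem=4, I/O yield, promote→Q0. Q0=[P2] Q1=[P1,P3] Q2=[]
t=16-17: P2@Q0 runs 1, rem=3, I/O yield, promote→Q0. Q0=[P2] Q1=[P1,P3] Q2=[]
t=17-18: P2@Q0 runs 1, rem=2, I/O yield, promote→Q0. Q0=[P2] Q1=[P1,P3] Q2=[]
t=18-19: P2@Q0 runs 1, rem=1, I/O yield, promote→Q0. Q0=[P2] Q1=[P1,P3] Q2=[]
t=19-20: P2@Q0 runs 1, rem=0, completes. Q0=[] Q1=[P1,P3] Q2=[]
t=20-25: P1@Q1 runs 5, rem=5, quantum used, demote→Q2. Q0=[] Q1=[P3] Q2=[P1]
t=25-30: P3@Q1 runs 5, rem=0, completes. Q0=[] Q1=[] Q2=[P1]
t=30-35: P1@Q2 runs 5, rem=0, completes. Q0=[] Q1=[] Q2=[]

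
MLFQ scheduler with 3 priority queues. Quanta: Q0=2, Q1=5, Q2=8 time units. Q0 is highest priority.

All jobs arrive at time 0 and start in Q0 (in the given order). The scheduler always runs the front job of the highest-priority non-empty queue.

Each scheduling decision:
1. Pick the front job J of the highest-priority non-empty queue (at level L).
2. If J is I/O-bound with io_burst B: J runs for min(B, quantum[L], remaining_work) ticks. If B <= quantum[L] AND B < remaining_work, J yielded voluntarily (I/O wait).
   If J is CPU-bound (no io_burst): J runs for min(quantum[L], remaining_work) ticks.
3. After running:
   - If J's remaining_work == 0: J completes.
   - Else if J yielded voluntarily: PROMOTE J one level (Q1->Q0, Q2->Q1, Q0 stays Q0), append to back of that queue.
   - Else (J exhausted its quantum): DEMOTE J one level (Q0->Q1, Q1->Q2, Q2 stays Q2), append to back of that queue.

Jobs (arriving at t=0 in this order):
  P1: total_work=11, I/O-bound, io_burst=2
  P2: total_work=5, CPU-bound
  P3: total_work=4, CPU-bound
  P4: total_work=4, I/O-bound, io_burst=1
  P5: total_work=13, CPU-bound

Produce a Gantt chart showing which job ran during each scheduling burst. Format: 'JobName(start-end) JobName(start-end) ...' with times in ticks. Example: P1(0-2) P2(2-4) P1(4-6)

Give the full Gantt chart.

t=0-2: P1@Q0 runs 2, rem=9, I/O yield, promote→Q0. Q0=[P2,P3,P4,P5,P1] Q1=[] Q2=[]
t=2-4: P2@Q0 runs 2, rem=3, quantum used, demote→Q1. Q0=[P3,P4,P5,P1] Q1=[P2] Q2=[]
t=4-6: P3@Q0 runs 2, rem=2, quantum used, demote→Q1. Q0=[P4,P5,P1] Q1=[P2,P3] Q2=[]
t=6-7: P4@Q0 runs 1, rem=3, I/O yield, promote→Q0. Q0=[P5,P1,P4] Q1=[P2,P3] Q2=[]
t=7-9: P5@Q0 runs 2, rem=11, quantum used, demote→Q1. Q0=[P1,P4] Q1=[P2,P3,P5] Q2=[]
t=9-11: P1@Q0 runs 2, rem=7, I/O yield, promote→Q0. Q0=[P4,P1] Q1=[P2,P3,P5] Q2=[]
t=11-12: P4@Q0 runs 1, rem=2, I/O yield, promote→Q0. Q0=[P1,P4] Q1=[P2,P3,P5] Q2=[]
t=12-14: P1@Q0 runs 2, rem=5, I/O yield, promote→Q0. Q0=[P4,P1] Q1=[P2,P3,P5] Q2=[]
t=14-15: P4@Q0 runs 1, rem=1, I/O yield, promote→Q0. Q0=[P1,P4] Q1=[P2,P3,P5] Q2=[]
t=15-17: P1@Q0 runs 2, rem=3, I/O yield, promote→Q0. Q0=[P4,P1] Q1=[P2,P3,P5] Q2=[]
t=17-18: P4@Q0 runs 1, rem=0, completes. Q0=[P1] Q1=[P2,P3,P5] Q2=[]
t=18-20: P1@Q0 runs 2, rem=1, I/O yield, promote→Q0. Q0=[P1] Q1=[P2,P3,P5] Q2=[]
t=20-21: P1@Q0 runs 1, rem=0, completes. Q0=[] Q1=[P2,P3,P5] Q2=[]
t=21-24: P2@Q1 runs 3, rem=0, completes. Q0=[] Q1=[P3,P5] Q2=[]
t=24-26: P3@Q1 runs 2, rem=0, completes. Q0=[] Q1=[P5] Q2=[]
t=26-31: P5@Q1 runs 5, rem=6, quantum used, demote→Q2. Q0=[] Q1=[] Q2=[P5]
t=31-37: P5@Q2 runs 6, rem=0, completes. Q0=[] Q1=[] Q2=[]

Answer: P1(0-2) P2(2-4) P3(4-6) P4(6-7) P5(7-9) P1(9-11) P4(11-12) P1(12-14) P4(14-15) P1(15-17) P4(17-18) P1(18-20) P1(20-21) P2(21-24) P3(24-26) P5(26-31) P5(31-37)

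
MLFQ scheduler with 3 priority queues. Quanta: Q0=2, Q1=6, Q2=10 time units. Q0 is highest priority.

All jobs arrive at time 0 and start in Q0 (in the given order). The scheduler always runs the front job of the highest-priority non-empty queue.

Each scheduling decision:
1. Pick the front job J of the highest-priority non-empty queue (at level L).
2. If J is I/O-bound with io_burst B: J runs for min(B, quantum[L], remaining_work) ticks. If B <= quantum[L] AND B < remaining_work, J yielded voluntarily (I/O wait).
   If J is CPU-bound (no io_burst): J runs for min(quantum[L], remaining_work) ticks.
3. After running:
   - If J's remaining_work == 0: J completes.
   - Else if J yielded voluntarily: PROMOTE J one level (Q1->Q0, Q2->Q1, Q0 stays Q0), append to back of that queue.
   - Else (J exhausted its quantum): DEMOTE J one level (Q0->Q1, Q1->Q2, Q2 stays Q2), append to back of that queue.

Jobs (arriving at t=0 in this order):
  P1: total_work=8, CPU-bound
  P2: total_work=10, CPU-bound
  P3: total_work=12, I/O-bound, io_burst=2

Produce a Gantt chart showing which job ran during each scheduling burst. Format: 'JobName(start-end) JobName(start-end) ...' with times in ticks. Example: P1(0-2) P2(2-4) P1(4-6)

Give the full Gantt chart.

Answer: P1(0-2) P2(2-4) P3(4-6) P3(6-8) P3(8-10) P3(10-12) P3(12-14) P3(14-16) P1(16-22) P2(22-28) P2(28-30)

Derivation:
t=0-2: P1@Q0 runs 2, rem=6, quantum used, demote→Q1. Q0=[P2,P3] Q1=[P1] Q2=[]
t=2-4: P2@Q0 runs 2, rem=8, quantum used, demote→Q1. Q0=[P3] Q1=[P1,P2] Q2=[]
t=4-6: P3@Q0 runs 2, rem=10, I/O yield, promote→Q0. Q0=[P3] Q1=[P1,P2] Q2=[]
t=6-8: P3@Q0 runs 2, rem=8, I/O yield, promote→Q0. Q0=[P3] Q1=[P1,P2] Q2=[]
t=8-10: P3@Q0 runs 2, rem=6, I/O yield, promote→Q0. Q0=[P3] Q1=[P1,P2] Q2=[]
t=10-12: P3@Q0 runs 2, rem=4, I/O yield, promote→Q0. Q0=[P3] Q1=[P1,P2] Q2=[]
t=12-14: P3@Q0 runs 2, rem=2, I/O yield, promote→Q0. Q0=[P3] Q1=[P1,P2] Q2=[]
t=14-16: P3@Q0 runs 2, rem=0, completes. Q0=[] Q1=[P1,P2] Q2=[]
t=16-22: P1@Q1 runs 6, rem=0, completes. Q0=[] Q1=[P2] Q2=[]
t=22-28: P2@Q1 runs 6, rem=2, quantum used, demote→Q2. Q0=[] Q1=[] Q2=[P2]
t=28-30: P2@Q2 runs 2, rem=0, completes. Q0=[] Q1=[] Q2=[]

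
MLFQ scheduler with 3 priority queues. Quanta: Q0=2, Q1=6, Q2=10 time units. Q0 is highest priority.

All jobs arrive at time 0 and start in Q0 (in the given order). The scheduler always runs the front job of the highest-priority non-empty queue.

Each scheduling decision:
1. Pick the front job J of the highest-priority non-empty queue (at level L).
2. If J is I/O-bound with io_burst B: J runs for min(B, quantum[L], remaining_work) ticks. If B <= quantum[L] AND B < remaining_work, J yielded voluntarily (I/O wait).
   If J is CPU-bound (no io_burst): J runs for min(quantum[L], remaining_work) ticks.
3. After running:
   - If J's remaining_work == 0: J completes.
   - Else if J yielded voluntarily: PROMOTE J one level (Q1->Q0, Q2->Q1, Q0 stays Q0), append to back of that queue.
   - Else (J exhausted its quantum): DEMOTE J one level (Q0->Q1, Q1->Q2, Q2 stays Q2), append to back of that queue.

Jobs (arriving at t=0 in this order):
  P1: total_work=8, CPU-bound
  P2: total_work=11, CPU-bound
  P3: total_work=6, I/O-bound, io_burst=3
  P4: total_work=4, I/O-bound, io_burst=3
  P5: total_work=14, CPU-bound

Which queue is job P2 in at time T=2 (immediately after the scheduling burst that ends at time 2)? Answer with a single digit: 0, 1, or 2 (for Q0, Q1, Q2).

Answer: 0

Derivation:
t=0-2: P1@Q0 runs 2, rem=6, quantum used, demote→Q1. Q0=[P2,P3,P4,P5] Q1=[P1] Q2=[]
t=2-4: P2@Q0 runs 2, rem=9, quantum used, demote→Q1. Q0=[P3,P4,P5] Q1=[P1,P2] Q2=[]
t=4-6: P3@Q0 runs 2, rem=4, quantum used, demote→Q1. Q0=[P4,P5] Q1=[P1,P2,P3] Q2=[]
t=6-8: P4@Q0 runs 2, rem=2, quantum used, demote→Q1. Q0=[P5] Q1=[P1,P2,P3,P4] Q2=[]
t=8-10: P5@Q0 runs 2, rem=12, quantum used, demote→Q1. Q0=[] Q1=[P1,P2,P3,P4,P5] Q2=[]
t=10-16: P1@Q1 runs 6, rem=0, completes. Q0=[] Q1=[P2,P3,P4,P5] Q2=[]
t=16-22: P2@Q1 runs 6, rem=3, quantum used, demote→Q2. Q0=[] Q1=[P3,P4,P5] Q2=[P2]
t=22-25: P3@Q1 runs 3, rem=1, I/O yield, promote→Q0. Q0=[P3] Q1=[P4,P5] Q2=[P2]
t=25-26: P3@Q0 runs 1, rem=0, completes. Q0=[] Q1=[P4,P5] Q2=[P2]
t=26-28: P4@Q1 runs 2, rem=0, completes. Q0=[] Q1=[P5] Q2=[P2]
t=28-34: P5@Q1 runs 6, rem=6, quantum used, demote→Q2. Q0=[] Q1=[] Q2=[P2,P5]
t=34-37: P2@Q2 runs 3, rem=0, completes. Q0=[] Q1=[] Q2=[P5]
t=37-43: P5@Q2 runs 6, rem=0, completes. Q0=[] Q1=[] Q2=[]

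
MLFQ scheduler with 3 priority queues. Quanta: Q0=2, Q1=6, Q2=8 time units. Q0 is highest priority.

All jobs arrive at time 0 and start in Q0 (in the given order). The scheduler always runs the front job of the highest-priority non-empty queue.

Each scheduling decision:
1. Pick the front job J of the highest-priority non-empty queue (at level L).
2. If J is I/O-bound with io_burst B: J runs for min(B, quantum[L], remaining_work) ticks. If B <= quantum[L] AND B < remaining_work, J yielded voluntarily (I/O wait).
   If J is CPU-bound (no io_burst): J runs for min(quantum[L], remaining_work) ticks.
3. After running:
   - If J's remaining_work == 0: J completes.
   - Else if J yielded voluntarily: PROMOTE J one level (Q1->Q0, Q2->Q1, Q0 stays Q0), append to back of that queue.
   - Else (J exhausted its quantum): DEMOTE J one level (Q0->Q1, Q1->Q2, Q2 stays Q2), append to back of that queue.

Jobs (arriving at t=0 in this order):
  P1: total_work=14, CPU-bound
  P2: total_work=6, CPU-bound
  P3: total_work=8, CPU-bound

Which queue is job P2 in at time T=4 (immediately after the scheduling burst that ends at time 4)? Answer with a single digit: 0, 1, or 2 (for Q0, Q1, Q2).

Answer: 1

Derivation:
t=0-2: P1@Q0 runs 2, rem=12, quantum used, demote→Q1. Q0=[P2,P3] Q1=[P1] Q2=[]
t=2-4: P2@Q0 runs 2, rem=4, quantum used, demote→Q1. Q0=[P3] Q1=[P1,P2] Q2=[]
t=4-6: P3@Q0 runs 2, rem=6, quantum used, demote→Q1. Q0=[] Q1=[P1,P2,P3] Q2=[]
t=6-12: P1@Q1 runs 6, rem=6, quantum used, demote→Q2. Q0=[] Q1=[P2,P3] Q2=[P1]
t=12-16: P2@Q1 runs 4, rem=0, completes. Q0=[] Q1=[P3] Q2=[P1]
t=16-22: P3@Q1 runs 6, rem=0, completes. Q0=[] Q1=[] Q2=[P1]
t=22-28: P1@Q2 runs 6, rem=0, completes. Q0=[] Q1=[] Q2=[]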